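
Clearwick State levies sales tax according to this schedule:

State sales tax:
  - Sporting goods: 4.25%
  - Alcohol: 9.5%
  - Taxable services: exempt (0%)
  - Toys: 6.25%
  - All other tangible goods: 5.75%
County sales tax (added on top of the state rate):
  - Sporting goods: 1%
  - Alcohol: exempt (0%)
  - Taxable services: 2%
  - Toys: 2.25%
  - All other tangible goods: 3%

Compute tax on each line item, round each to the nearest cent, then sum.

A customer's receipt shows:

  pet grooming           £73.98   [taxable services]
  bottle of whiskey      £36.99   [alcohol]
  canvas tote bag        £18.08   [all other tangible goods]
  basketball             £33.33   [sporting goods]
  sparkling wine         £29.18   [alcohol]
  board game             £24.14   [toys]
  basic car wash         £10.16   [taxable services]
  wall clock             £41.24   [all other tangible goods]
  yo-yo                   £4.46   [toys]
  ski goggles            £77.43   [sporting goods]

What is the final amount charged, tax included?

£370.39

Pet grooming £73.98: taxable services → 0% + 2% county = 2% → £1.48
Bottle of whiskey £36.99: alcohol → 9.5% + 0% county = 9.5% → £3.51
Canvas tote bag £18.08: all other tangible goods → 5.75% + 3% county = 8.75% → £1.58
Basketball £33.33: sporting goods → 4.25% + 1% county = 5.25% → £1.75
Sparkling wine £29.18: alcohol → 9.5% + 0% county = 9.5% → £2.77
Board game £24.14: toys → 6.25% + 2.25% county = 8.5% → £2.05
Basic car wash £10.16: taxable services → 0% + 2% county = 2% → £0.20
Wall clock £41.24: all other tangible goods → 5.75% + 3% county = 8.75% → £3.61
Yo-yo £4.46: toys → 6.25% + 2.25% county = 8.5% → £0.38
Ski goggles £77.43: sporting goods → 4.25% + 1% county = 5.25% → £4.07
Subtotal = £348.99; tax = £21.40; total due = £370.39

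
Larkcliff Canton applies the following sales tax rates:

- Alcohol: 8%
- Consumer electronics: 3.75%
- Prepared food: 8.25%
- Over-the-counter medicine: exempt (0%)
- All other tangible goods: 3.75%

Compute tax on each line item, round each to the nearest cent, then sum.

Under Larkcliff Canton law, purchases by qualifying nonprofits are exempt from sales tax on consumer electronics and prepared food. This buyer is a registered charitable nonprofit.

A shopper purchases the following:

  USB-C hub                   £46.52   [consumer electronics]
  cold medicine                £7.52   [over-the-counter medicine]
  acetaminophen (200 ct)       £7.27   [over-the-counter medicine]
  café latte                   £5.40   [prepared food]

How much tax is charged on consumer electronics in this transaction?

USB-C hub £46.52: consumer electronics, buyer-exempt → 0% → £0.00
Tax on consumer electronics = £0.00

£0.00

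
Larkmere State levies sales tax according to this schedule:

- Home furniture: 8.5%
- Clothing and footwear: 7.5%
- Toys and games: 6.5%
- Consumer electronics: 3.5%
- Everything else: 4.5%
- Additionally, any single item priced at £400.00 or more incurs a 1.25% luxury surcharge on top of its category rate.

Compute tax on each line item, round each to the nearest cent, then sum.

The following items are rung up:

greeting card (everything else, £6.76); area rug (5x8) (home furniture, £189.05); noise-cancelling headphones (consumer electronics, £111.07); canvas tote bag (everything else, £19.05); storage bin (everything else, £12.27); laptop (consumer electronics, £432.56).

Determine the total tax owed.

Greeting card £6.76: everything else → 4.5% → £0.30
Area rug (5x8) £189.05: home furniture → 8.5% → £16.07
Noise-cancelling headphones £111.07: consumer electronics → 3.5% → £3.89
Canvas tote bag £19.05: everything else → 4.5% → £0.86
Storage bin £12.27: everything else → 4.5% → £0.55
Laptop £432.56: consumer electronics → 3.5% + 1.25% surcharge = 4.75% → £20.55
Total tax = £0.30 + £16.07 + £3.89 + £0.86 + £0.55 + £20.55 = £42.22

£42.22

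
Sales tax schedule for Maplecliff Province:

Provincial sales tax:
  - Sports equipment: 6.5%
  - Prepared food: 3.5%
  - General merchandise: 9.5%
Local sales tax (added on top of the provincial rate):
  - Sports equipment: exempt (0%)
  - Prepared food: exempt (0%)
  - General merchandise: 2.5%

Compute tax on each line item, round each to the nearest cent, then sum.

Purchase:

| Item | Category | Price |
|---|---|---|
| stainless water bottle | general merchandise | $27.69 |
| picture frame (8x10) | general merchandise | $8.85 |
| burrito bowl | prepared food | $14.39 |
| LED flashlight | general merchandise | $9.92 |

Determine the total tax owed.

$6.07

Stainless water bottle $27.69: general merchandise → 9.5% + 2.5% local = 12% → $3.32
Picture frame (8x10) $8.85: general merchandise → 9.5% + 2.5% local = 12% → $1.06
Burrito bowl $14.39: prepared food → 3.5% + 0% local = 3.5% → $0.50
LED flashlight $9.92: general merchandise → 9.5% + 2.5% local = 12% → $1.19
Total tax = $3.32 + $1.06 + $0.50 + $1.19 = $6.07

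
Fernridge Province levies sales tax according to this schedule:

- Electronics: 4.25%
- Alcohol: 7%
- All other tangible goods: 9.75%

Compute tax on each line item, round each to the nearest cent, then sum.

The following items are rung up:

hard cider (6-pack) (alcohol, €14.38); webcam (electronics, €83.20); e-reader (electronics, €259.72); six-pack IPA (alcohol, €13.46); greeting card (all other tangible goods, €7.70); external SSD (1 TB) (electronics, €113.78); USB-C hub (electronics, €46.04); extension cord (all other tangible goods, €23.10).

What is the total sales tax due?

€26.33

Hard cider (6-pack) €14.38: alcohol → 7% → €1.01
Webcam €83.20: electronics → 4.25% → €3.54
E-reader €259.72: electronics → 4.25% → €11.04
Six-pack IPA €13.46: alcohol → 7% → €0.94
Greeting card €7.70: all other tangible goods → 9.75% → €0.75
External SSD (1 TB) €113.78: electronics → 4.25% → €4.84
USB-C hub €46.04: electronics → 4.25% → €1.96
Extension cord €23.10: all other tangible goods → 9.75% → €2.25
Total tax = €1.01 + €3.54 + €11.04 + €0.94 + €0.75 + €4.84 + €1.96 + €2.25 = €26.33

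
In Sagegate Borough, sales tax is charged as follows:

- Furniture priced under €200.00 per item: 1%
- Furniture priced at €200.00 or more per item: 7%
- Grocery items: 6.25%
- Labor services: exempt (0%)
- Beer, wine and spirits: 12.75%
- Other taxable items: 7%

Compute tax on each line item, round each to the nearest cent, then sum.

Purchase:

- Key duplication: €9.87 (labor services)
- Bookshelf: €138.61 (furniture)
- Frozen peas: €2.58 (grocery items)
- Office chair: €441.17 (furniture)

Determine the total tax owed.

Key duplication €9.87: labor services → 0% → €0.00
Bookshelf €138.61: furniture, under €200.00 → 1% → €1.39
Frozen peas €2.58: grocery items → 6.25% → €0.16
Office chair €441.17: furniture, €200.00 or more → 7% → €30.88
Total tax = €1.39 + €0.16 + €30.88 = €32.43

€32.43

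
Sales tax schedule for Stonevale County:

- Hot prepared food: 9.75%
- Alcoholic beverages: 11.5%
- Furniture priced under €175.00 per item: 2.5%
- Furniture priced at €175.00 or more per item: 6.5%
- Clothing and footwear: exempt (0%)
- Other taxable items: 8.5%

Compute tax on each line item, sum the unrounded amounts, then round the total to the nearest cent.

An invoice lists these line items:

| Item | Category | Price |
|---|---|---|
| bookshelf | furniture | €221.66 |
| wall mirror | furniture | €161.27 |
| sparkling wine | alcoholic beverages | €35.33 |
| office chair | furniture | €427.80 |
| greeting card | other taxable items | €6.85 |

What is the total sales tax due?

Bookshelf €221.66: furniture, €175.00 or more → 6.5% → €14.4079
Wall mirror €161.27: furniture, under €175.00 → 2.5% → €4.03175
Sparkling wine €35.33: alcoholic beverages → 11.5% → €4.06295
Office chair €427.80: furniture, €175.00 or more → 6.5% → €27.807
Greeting card €6.85: other taxable items → 8.5% → €0.58225
Unrounded tax sum = €50.89185 → €50.89

€50.89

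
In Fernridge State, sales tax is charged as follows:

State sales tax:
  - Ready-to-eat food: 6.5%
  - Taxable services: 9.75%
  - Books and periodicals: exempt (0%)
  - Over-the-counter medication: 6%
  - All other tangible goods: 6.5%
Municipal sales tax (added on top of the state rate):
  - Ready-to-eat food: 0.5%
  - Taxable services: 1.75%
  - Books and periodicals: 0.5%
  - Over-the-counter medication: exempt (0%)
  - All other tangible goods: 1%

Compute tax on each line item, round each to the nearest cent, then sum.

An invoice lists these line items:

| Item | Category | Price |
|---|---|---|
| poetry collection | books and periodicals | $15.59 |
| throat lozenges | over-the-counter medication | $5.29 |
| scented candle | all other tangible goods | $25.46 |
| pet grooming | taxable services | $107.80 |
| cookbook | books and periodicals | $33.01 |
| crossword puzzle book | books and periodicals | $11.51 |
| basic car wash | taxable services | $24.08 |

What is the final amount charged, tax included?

$240.45

Poetry collection $15.59: books and periodicals → 0% + 0.5% municipal = 0.5% → $0.08
Throat lozenges $5.29: over-the-counter medication → 6% + 0% municipal = 6% → $0.32
Scented candle $25.46: all other tangible goods → 6.5% + 1% municipal = 7.5% → $1.91
Pet grooming $107.80: taxable services → 9.75% + 1.75% municipal = 11.5% → $12.40
Cookbook $33.01: books and periodicals → 0% + 0.5% municipal = 0.5% → $0.17
Crossword puzzle book $11.51: books and periodicals → 0% + 0.5% municipal = 0.5% → $0.06
Basic car wash $24.08: taxable services → 9.75% + 1.75% municipal = 11.5% → $2.77
Subtotal = $222.74; tax = $17.71; total due = $240.45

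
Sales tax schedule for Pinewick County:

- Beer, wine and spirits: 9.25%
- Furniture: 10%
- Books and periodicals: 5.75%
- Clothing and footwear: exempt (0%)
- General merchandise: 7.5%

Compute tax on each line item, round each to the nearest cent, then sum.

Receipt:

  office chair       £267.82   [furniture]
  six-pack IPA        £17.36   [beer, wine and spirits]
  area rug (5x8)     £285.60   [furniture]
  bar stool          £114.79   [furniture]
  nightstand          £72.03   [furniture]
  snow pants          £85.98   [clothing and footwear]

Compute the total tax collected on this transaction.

Office chair £267.82: furniture → 10% → £26.78
Six-pack IPA £17.36: beer, wine and spirits → 9.25% → £1.61
Area rug (5x8) £285.60: furniture → 10% → £28.56
Bar stool £114.79: furniture → 10% → £11.48
Nightstand £72.03: furniture → 10% → £7.20
Snow pants £85.98: clothing and footwear → 0% → £0.00
Total tax = £26.78 + £1.61 + £28.56 + £11.48 + £7.20 = £75.63

£75.63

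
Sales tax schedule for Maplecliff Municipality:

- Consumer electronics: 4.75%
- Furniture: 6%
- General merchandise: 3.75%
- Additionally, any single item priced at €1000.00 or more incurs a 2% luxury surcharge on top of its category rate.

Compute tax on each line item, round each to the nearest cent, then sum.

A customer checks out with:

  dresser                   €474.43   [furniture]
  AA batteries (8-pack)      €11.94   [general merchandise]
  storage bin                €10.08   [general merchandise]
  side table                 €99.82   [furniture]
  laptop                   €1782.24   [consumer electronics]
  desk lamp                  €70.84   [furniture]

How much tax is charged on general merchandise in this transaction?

€0.83

AA batteries (8-pack) €11.94: general merchandise → 3.75% → €0.45
Storage bin €10.08: general merchandise → 3.75% → €0.38
Tax on general merchandise = €0.45 + €0.38 = €0.83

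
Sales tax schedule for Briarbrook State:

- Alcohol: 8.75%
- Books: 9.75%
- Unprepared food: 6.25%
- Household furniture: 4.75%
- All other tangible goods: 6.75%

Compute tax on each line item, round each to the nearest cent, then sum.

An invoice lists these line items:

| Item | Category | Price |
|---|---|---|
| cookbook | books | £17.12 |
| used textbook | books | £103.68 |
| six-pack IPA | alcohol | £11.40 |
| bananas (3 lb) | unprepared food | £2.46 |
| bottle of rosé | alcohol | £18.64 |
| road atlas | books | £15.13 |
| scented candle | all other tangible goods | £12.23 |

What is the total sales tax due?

Cookbook £17.12: books → 9.75% → £1.67
Used textbook £103.68: books → 9.75% → £10.11
Six-pack IPA £11.40: alcohol → 8.75% → £1.00
Bananas (3 lb) £2.46: unprepared food → 6.25% → £0.15
Bottle of rosé £18.64: alcohol → 8.75% → £1.63
Road atlas £15.13: books → 9.75% → £1.48
Scented candle £12.23: all other tangible goods → 6.75% → £0.83
Total tax = £1.67 + £10.11 + £1.00 + £0.15 + £1.63 + £1.48 + £0.83 = £16.87

£16.87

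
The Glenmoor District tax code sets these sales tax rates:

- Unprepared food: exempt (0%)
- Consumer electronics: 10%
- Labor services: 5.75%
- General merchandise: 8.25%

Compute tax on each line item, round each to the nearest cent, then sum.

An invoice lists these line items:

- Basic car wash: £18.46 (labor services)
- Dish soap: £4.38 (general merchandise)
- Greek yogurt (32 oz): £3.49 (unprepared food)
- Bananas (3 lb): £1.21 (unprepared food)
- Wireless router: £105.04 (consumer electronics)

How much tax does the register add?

£11.92

Basic car wash £18.46: labor services → 5.75% → £1.06
Dish soap £4.38: general merchandise → 8.25% → £0.36
Greek yogurt (32 oz) £3.49: unprepared food → 0% → £0.00
Bananas (3 lb) £1.21: unprepared food → 0% → £0.00
Wireless router £105.04: consumer electronics → 10% → £10.50
Total tax = £1.06 + £0.36 + £10.50 = £11.92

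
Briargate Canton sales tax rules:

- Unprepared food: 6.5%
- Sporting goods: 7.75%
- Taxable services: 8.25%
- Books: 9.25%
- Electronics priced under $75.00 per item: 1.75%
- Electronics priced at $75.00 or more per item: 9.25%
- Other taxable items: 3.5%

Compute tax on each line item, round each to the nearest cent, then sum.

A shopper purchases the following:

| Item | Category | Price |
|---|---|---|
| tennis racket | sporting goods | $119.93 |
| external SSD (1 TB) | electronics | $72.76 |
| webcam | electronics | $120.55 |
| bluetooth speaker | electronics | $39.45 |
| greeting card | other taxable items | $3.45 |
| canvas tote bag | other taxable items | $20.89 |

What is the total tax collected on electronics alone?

$13.11

External SSD (1 TB) $72.76: electronics, under $75.00 → 1.75% → $1.27
Webcam $120.55: electronics, $75.00 or more → 9.25% → $11.15
Bluetooth speaker $39.45: electronics, under $75.00 → 1.75% → $0.69
Tax on electronics = $1.27 + $11.15 + $0.69 = $13.11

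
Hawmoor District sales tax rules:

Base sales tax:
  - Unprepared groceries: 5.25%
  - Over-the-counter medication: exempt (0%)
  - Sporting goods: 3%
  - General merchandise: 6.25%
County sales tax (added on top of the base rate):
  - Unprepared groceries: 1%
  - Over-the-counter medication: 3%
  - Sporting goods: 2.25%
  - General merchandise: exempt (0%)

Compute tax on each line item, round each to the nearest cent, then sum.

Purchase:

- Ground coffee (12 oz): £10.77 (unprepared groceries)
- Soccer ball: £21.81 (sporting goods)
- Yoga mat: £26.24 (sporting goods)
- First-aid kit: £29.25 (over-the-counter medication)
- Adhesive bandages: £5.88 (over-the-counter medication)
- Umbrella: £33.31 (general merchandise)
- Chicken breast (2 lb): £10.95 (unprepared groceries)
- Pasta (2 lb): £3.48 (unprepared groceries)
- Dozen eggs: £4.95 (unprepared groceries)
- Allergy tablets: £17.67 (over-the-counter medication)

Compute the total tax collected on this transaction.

£8.08

Ground coffee (12 oz) £10.77: unprepared groceries → 5.25% + 1% county = 6.25% → £0.67
Soccer ball £21.81: sporting goods → 3% + 2.25% county = 5.25% → £1.15
Yoga mat £26.24: sporting goods → 3% + 2.25% county = 5.25% → £1.38
First-aid kit £29.25: over-the-counter medication → 0% + 3% county = 3% → £0.88
Adhesive bandages £5.88: over-the-counter medication → 0% + 3% county = 3% → £0.18
Umbrella £33.31: general merchandise → 6.25% + 0% county = 6.25% → £2.08
Chicken breast (2 lb) £10.95: unprepared groceries → 5.25% + 1% county = 6.25% → £0.68
Pasta (2 lb) £3.48: unprepared groceries → 5.25% + 1% county = 6.25% → £0.22
Dozen eggs £4.95: unprepared groceries → 5.25% + 1% county = 6.25% → £0.31
Allergy tablets £17.67: over-the-counter medication → 0% + 3% county = 3% → £0.53
Total tax = £0.67 + £1.15 + £1.38 + £0.88 + £0.18 + £2.08 + £0.68 + £0.22 + £0.31 + £0.53 = £8.08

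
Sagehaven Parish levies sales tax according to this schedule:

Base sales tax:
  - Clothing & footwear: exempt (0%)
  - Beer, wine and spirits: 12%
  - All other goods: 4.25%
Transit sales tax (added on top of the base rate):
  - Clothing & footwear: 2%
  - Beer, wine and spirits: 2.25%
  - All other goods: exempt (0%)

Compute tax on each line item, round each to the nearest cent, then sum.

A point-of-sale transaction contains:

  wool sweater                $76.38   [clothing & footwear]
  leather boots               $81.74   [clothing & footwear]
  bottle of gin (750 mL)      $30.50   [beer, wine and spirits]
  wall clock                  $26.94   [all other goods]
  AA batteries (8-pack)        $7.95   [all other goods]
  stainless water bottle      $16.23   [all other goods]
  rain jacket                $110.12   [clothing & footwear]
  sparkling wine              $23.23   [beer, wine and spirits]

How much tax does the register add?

Wool sweater $76.38: clothing & footwear → 0% + 2% transit = 2% → $1.53
Leather boots $81.74: clothing & footwear → 0% + 2% transit = 2% → $1.63
Bottle of gin (750 mL) $30.50: beer, wine and spirits → 12% + 2.25% transit = 14.25% → $4.35
Wall clock $26.94: all other goods → 4.25% + 0% transit = 4.25% → $1.14
AA batteries (8-pack) $7.95: all other goods → 4.25% + 0% transit = 4.25% → $0.34
Stainless water bottle $16.23: all other goods → 4.25% + 0% transit = 4.25% → $0.69
Rain jacket $110.12: clothing & footwear → 0% + 2% transit = 2% → $2.20
Sparkling wine $23.23: beer, wine and spirits → 12% + 2.25% transit = 14.25% → $3.31
Total tax = $1.53 + $1.63 + $4.35 + $1.14 + $0.34 + $0.69 + $2.20 + $3.31 = $15.19

$15.19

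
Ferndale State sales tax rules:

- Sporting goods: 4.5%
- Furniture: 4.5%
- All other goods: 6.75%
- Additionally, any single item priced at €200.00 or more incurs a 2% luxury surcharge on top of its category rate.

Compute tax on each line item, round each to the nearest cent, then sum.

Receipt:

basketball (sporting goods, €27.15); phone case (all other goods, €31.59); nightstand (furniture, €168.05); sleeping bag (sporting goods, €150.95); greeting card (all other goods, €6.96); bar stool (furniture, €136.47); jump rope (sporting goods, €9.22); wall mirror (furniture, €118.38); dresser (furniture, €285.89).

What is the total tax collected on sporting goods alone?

€8.42

Basketball €27.15: sporting goods → 4.5% → €1.22
Sleeping bag €150.95: sporting goods → 4.5% → €6.79
Jump rope €9.22: sporting goods → 4.5% → €0.41
Tax on sporting goods = €1.22 + €6.79 + €0.41 = €8.42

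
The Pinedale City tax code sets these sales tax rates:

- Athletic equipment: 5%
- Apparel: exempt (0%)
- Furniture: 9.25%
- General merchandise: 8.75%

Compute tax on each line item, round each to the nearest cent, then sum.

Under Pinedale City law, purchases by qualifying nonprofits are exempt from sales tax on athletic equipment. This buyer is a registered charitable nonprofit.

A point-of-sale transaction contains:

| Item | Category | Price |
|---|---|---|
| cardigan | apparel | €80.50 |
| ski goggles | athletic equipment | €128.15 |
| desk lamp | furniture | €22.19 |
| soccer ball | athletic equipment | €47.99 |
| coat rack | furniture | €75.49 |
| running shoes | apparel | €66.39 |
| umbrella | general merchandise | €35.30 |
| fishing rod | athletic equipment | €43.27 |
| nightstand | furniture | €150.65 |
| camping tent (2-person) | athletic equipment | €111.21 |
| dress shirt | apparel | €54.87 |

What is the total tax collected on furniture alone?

€22.97

Desk lamp €22.19: furniture → 9.25% → €2.05
Coat rack €75.49: furniture → 9.25% → €6.98
Nightstand €150.65: furniture → 9.25% → €13.94
Tax on furniture = €2.05 + €6.98 + €13.94 = €22.97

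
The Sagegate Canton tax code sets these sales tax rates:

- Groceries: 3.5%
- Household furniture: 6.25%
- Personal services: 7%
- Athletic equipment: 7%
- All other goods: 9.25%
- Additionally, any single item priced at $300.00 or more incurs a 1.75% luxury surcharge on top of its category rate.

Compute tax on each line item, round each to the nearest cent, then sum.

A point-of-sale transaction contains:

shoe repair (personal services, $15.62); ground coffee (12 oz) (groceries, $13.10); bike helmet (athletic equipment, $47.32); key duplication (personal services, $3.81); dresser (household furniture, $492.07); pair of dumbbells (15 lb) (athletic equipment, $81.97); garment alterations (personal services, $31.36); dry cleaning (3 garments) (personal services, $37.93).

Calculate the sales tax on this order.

Shoe repair $15.62: personal services → 7% → $1.09
Ground coffee (12 oz) $13.10: groceries → 3.5% → $0.46
Bike helmet $47.32: athletic equipment → 7% → $3.31
Key duplication $3.81: personal services → 7% → $0.27
Dresser $492.07: household furniture → 6.25% + 1.75% surcharge = 8% → $39.37
Pair of dumbbells (15 lb) $81.97: athletic equipment → 7% → $5.74
Garment alterations $31.36: personal services → 7% → $2.20
Dry cleaning (3 garments) $37.93: personal services → 7% → $2.66
Total tax = $1.09 + $0.46 + $3.31 + $0.27 + $39.37 + $5.74 + $2.20 + $2.66 = $55.10

$55.10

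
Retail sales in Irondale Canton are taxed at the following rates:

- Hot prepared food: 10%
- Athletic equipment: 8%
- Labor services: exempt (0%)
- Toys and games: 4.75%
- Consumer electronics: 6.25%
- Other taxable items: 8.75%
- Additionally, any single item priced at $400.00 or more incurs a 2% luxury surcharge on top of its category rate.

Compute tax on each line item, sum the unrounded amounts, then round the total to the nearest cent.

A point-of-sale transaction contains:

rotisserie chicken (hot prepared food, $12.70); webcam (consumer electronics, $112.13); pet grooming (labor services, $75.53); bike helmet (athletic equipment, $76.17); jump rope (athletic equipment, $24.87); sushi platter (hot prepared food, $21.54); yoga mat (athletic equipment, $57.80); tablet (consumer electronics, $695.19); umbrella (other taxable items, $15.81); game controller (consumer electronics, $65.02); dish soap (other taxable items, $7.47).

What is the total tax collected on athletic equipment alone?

Bike helmet $76.17: athletic equipment → 8% → $6.0936
Jump rope $24.87: athletic equipment → 8% → $1.9896
Yoga mat $57.80: athletic equipment → 8% → $4.624
Tax on athletic equipment: unrounded sum = $12.7072 → $12.71

$12.71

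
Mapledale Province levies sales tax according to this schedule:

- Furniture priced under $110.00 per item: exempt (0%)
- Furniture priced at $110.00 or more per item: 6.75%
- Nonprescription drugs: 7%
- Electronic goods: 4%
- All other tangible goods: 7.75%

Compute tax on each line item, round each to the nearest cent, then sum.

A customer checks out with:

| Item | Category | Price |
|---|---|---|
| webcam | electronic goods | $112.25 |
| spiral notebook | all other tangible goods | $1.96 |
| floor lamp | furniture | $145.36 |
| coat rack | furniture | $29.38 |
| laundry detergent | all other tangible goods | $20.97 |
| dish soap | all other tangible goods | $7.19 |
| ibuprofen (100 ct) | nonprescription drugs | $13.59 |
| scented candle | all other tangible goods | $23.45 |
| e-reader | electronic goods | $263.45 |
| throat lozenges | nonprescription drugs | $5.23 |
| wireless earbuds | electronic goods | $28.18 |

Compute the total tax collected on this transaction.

Webcam $112.25: electronic goods → 4% → $4.49
Spiral notebook $1.96: all other tangible goods → 7.75% → $0.15
Floor lamp $145.36: furniture, $110.00 or more → 6.75% → $9.81
Coat rack $29.38: furniture, under $110.00 → 0% → $0.00
Laundry detergent $20.97: all other tangible goods → 7.75% → $1.63
Dish soap $7.19: all other tangible goods → 7.75% → $0.56
Ibuprofen (100 ct) $13.59: nonprescription drugs → 7% → $0.95
Scented candle $23.45: all other tangible goods → 7.75% → $1.82
E-reader $263.45: electronic goods → 4% → $10.54
Throat lozenges $5.23: nonprescription drugs → 7% → $0.37
Wireless earbuds $28.18: electronic goods → 4% → $1.13
Total tax = $4.49 + $0.15 + $9.81 + $1.63 + $0.56 + $0.95 + $1.82 + $10.54 + $0.37 + $1.13 = $31.45

$31.45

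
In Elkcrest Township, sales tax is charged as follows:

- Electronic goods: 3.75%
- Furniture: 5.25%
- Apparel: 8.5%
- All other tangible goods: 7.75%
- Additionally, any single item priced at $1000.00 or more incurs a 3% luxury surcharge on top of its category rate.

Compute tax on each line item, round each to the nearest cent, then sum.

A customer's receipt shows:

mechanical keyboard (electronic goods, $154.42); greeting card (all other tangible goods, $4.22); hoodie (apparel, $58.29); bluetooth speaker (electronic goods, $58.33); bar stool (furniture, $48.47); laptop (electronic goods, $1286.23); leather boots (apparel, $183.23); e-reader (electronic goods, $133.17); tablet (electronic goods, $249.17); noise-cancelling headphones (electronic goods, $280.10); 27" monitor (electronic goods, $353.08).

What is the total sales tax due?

$156.26

Mechanical keyboard $154.42: electronic goods → 3.75% → $5.79
Greeting card $4.22: all other tangible goods → 7.75% → $0.33
Hoodie $58.29: apparel → 8.5% → $4.95
Bluetooth speaker $58.33: electronic goods → 3.75% → $2.19
Bar stool $48.47: furniture → 5.25% → $2.54
Laptop $1286.23: electronic goods → 3.75% + 3% surcharge = 6.75% → $86.82
Leather boots $183.23: apparel → 8.5% → $15.57
E-reader $133.17: electronic goods → 3.75% → $4.99
Tablet $249.17: electronic goods → 3.75% → $9.34
Noise-cancelling headphones $280.10: electronic goods → 3.75% → $10.50
27" monitor $353.08: electronic goods → 3.75% → $13.24
Total tax = $5.79 + $0.33 + $4.95 + $2.19 + $2.54 + $86.82 + $15.57 + $4.99 + $9.34 + $10.50 + $13.24 = $156.26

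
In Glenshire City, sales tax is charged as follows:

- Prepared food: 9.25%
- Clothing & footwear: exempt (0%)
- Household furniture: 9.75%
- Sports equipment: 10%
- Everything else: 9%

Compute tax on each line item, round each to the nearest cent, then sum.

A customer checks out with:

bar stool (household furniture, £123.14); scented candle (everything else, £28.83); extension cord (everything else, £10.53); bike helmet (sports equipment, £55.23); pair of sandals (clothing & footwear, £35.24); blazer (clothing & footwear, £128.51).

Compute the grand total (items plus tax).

£402.55

Bar stool £123.14: household furniture → 9.75% → £12.01
Scented candle £28.83: everything else → 9% → £2.59
Extension cord £10.53: everything else → 9% → £0.95
Bike helmet £55.23: sports equipment → 10% → £5.52
Pair of sandals £35.24: clothing & footwear → 0% → £0.00
Blazer £128.51: clothing & footwear → 0% → £0.00
Subtotal = £381.48; tax = £21.07; total due = £402.55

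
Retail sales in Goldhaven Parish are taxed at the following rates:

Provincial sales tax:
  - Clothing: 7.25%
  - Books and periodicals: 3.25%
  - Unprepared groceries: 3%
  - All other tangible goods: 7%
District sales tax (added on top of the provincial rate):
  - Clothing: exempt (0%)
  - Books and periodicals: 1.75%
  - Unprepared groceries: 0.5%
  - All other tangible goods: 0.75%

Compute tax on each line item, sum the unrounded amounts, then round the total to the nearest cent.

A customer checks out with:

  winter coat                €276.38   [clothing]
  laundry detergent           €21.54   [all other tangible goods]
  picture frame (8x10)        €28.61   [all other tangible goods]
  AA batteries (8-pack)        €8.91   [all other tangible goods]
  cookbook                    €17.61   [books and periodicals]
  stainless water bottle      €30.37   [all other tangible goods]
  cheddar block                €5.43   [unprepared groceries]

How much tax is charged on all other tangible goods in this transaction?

€6.93

Laundry detergent €21.54: all other tangible goods → 7% + 0.75% district = 7.75% → €1.66935
Picture frame (8x10) €28.61: all other tangible goods → 7% + 0.75% district = 7.75% → €2.217275
AA batteries (8-pack) €8.91: all other tangible goods → 7% + 0.75% district = 7.75% → €0.690525
Stainless water bottle €30.37: all other tangible goods → 7% + 0.75% district = 7.75% → €2.353675
Tax on all other tangible goods: unrounded sum = €6.930825 → €6.93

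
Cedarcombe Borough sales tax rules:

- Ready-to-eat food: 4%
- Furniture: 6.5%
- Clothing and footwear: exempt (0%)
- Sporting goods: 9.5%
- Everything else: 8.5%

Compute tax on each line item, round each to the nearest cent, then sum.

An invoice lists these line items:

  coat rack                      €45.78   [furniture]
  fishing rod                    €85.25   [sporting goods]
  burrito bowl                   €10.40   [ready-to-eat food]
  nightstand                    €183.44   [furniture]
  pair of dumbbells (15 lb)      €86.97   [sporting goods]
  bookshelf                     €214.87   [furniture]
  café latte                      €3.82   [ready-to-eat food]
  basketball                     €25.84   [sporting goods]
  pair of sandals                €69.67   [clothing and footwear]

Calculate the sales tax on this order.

€48.25

Coat rack €45.78: furniture → 6.5% → €2.98
Fishing rod €85.25: sporting goods → 9.5% → €8.10
Burrito bowl €10.40: ready-to-eat food → 4% → €0.42
Nightstand €183.44: furniture → 6.5% → €11.92
Pair of dumbbells (15 lb) €86.97: sporting goods → 9.5% → €8.26
Bookshelf €214.87: furniture → 6.5% → €13.97
Café latte €3.82: ready-to-eat food → 4% → €0.15
Basketball €25.84: sporting goods → 9.5% → €2.45
Pair of sandals €69.67: clothing and footwear → 0% → €0.00
Total tax = €2.98 + €8.10 + €0.42 + €11.92 + €8.26 + €13.97 + €0.15 + €2.45 = €48.25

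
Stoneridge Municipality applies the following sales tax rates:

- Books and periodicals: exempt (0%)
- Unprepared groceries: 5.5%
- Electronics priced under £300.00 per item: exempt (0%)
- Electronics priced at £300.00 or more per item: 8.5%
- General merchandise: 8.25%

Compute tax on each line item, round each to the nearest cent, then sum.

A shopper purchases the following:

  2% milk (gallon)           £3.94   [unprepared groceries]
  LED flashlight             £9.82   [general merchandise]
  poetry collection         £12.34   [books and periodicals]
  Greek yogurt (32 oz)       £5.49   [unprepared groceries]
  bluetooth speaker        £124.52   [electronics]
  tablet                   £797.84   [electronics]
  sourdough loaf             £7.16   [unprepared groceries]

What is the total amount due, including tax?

£1030.65

2% milk (gallon) £3.94: unprepared groceries → 5.5% → £0.22
LED flashlight £9.82: general merchandise → 8.25% → £0.81
Poetry collection £12.34: books and periodicals → 0% → £0.00
Greek yogurt (32 oz) £5.49: unprepared groceries → 5.5% → £0.30
Bluetooth speaker £124.52: electronics, under £300.00 → 0% → £0.00
Tablet £797.84: electronics, £300.00 or more → 8.5% → £67.82
Sourdough loaf £7.16: unprepared groceries → 5.5% → £0.39
Subtotal = £961.11; tax = £69.54; total due = £1030.65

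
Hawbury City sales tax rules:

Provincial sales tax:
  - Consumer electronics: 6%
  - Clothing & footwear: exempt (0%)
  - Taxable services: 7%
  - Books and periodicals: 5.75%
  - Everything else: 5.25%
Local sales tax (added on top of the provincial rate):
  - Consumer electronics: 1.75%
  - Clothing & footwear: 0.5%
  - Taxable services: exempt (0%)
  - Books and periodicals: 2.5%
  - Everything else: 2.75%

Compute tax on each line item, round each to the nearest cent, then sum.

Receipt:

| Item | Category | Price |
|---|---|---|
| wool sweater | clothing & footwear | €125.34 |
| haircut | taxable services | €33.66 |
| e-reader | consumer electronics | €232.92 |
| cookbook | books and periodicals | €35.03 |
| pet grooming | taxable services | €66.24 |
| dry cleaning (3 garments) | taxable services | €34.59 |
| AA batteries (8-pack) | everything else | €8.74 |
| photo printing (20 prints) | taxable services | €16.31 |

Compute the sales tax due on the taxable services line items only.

Haircut €33.66: taxable services → 7% + 0% local = 7% → €2.36
Pet grooming €66.24: taxable services → 7% + 0% local = 7% → €4.64
Dry cleaning (3 garments) €34.59: taxable services → 7% + 0% local = 7% → €2.42
Photo printing (20 prints) €16.31: taxable services → 7% + 0% local = 7% → €1.14
Tax on taxable services = €2.36 + €4.64 + €2.42 + €1.14 = €10.56

€10.56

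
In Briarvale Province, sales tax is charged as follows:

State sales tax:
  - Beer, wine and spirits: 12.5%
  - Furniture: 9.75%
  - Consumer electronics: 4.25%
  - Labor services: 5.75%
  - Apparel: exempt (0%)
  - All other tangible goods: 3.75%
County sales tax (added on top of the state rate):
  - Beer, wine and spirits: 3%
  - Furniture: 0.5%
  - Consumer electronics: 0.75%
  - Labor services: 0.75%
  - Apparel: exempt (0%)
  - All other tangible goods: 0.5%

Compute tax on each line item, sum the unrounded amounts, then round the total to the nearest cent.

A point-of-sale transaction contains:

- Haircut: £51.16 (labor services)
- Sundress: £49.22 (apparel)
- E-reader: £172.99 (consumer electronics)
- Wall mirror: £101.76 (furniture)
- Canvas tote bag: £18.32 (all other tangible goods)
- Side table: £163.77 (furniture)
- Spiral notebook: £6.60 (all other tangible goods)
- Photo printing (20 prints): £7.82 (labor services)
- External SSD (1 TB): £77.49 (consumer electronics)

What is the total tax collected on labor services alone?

Haircut £51.16: labor services → 5.75% + 0.75% county = 6.5% → £3.3254
Photo printing (20 prints) £7.82: labor services → 5.75% + 0.75% county = 6.5% → £0.5083
Tax on labor services: unrounded sum = £3.8337 → £3.83

£3.83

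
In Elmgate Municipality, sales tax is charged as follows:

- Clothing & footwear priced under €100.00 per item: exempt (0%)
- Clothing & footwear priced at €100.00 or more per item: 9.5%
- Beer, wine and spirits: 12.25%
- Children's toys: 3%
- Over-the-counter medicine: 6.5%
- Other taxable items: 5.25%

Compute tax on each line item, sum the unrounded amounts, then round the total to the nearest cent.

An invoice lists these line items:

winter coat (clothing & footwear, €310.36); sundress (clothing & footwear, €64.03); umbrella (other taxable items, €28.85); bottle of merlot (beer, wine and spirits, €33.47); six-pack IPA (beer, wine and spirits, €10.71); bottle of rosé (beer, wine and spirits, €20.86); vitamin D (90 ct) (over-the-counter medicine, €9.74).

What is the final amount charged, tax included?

€517.62

Winter coat €310.36: clothing & footwear, €100.00 or more → 9.5% → €29.4842
Sundress €64.03: clothing & footwear, under €100.00 → 0% → €0.00
Umbrella €28.85: other taxable items → 5.25% → €1.514625
Bottle of merlot €33.47: beer, wine and spirits → 12.25% → €4.100075
Six-pack IPA €10.71: beer, wine and spirits → 12.25% → €1.311975
Bottle of rosé €20.86: beer, wine and spirits → 12.25% → €2.55535
Vitamin D (90 ct) €9.74: over-the-counter medicine → 6.5% → €0.6331
Subtotal = €478.02; unrounded tax = €39.599325 → €39.60; total due = €517.62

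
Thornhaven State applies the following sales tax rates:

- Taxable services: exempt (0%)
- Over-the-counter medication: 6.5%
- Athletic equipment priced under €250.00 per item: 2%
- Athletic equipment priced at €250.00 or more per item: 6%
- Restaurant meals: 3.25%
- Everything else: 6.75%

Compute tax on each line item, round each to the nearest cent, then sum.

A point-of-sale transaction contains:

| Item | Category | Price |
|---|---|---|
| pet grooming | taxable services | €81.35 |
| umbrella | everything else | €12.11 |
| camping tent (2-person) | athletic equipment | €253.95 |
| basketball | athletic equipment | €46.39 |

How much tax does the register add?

Pet grooming €81.35: taxable services → 0% → €0.00
Umbrella €12.11: everything else → 6.75% → €0.82
Camping tent (2-person) €253.95: athletic equipment, €250.00 or more → 6% → €15.24
Basketball €46.39: athletic equipment, under €250.00 → 2% → €0.93
Total tax = €0.82 + €15.24 + €0.93 = €16.99

€16.99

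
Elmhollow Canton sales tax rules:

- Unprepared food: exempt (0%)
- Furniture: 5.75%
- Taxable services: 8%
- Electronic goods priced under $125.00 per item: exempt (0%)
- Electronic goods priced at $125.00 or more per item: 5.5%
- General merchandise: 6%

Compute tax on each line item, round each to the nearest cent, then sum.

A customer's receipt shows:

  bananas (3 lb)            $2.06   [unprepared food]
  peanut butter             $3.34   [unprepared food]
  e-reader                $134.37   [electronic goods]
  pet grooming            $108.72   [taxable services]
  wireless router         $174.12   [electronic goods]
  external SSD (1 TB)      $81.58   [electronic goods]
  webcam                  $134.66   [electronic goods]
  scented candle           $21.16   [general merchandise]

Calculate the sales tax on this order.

Bananas (3 lb) $2.06: unprepared food → 0% → $0.00
Peanut butter $3.34: unprepared food → 0% → $0.00
E-reader $134.37: electronic goods, $125.00 or more → 5.5% → $7.39
Pet grooming $108.72: taxable services → 8% → $8.70
Wireless router $174.12: electronic goods, $125.00 or more → 5.5% → $9.58
External SSD (1 TB) $81.58: electronic goods, under $125.00 → 0% → $0.00
Webcam $134.66: electronic goods, $125.00 or more → 5.5% → $7.41
Scented candle $21.16: general merchandise → 6% → $1.27
Total tax = $7.39 + $8.70 + $9.58 + $7.41 + $1.27 = $34.35

$34.35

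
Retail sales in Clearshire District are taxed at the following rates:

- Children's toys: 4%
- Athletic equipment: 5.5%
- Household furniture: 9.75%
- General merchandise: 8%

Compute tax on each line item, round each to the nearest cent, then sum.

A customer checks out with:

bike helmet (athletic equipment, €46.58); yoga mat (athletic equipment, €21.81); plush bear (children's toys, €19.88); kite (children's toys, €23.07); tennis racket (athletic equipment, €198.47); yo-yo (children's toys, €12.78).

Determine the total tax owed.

€16.91

Bike helmet €46.58: athletic equipment → 5.5% → €2.56
Yoga mat €21.81: athletic equipment → 5.5% → €1.20
Plush bear €19.88: children's toys → 4% → €0.80
Kite €23.07: children's toys → 4% → €0.92
Tennis racket €198.47: athletic equipment → 5.5% → €10.92
Yo-yo €12.78: children's toys → 4% → €0.51
Total tax = €2.56 + €1.20 + €0.80 + €0.92 + €10.92 + €0.51 = €16.91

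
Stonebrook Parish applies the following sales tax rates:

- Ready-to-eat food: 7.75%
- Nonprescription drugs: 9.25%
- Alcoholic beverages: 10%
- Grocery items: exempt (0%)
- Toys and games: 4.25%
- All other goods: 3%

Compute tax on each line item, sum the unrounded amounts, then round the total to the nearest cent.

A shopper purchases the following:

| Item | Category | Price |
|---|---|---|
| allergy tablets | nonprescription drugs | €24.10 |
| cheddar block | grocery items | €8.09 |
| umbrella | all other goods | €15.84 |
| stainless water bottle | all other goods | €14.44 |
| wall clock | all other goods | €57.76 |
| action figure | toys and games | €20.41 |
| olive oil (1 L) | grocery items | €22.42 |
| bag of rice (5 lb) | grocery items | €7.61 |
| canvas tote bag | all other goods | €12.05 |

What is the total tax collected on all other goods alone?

Umbrella €15.84: all other goods → 3% → €0.4752
Stainless water bottle €14.44: all other goods → 3% → €0.4332
Wall clock €57.76: all other goods → 3% → €1.7328
Canvas tote bag €12.05: all other goods → 3% → €0.3615
Tax on all other goods: unrounded sum = €3.0027 → €3.00

€3.00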